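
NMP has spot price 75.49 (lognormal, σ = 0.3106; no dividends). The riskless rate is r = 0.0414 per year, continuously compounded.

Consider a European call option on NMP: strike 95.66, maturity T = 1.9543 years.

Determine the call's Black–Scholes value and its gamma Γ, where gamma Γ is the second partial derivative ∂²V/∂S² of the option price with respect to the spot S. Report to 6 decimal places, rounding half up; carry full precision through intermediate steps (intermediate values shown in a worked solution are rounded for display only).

price = 8.582381
Γ = 0.012049

σ√T = 0.3106·√1.9543 = 0.434207
d₁ = (ln(S/K) + (r+σ²/2)T) / (σ√T) = (ln(75.49/95.66) + (0.0414+0.3106²/2)·1.9543) / 0.434207 = (-0.236800 + 0.175176) / 0.434207 = -0.141923
d₂ = d₁ − σ√T = -0.141923 − 0.434207 = -0.576130
e^{−rT} = 0.922279
N(d₁) = 0.443570,  N(d₂) = 0.282264
Call price V = S·N(d₁) − K·e^{−rT}·N(d₂) = 33.485126 − 24.902746 = 8.582381
φ(d₁) = (1/√(2π))·e^{−d₁²/2} = 0.394945
Γ = φ(d₁) / (S·σ·√T) = 0.012049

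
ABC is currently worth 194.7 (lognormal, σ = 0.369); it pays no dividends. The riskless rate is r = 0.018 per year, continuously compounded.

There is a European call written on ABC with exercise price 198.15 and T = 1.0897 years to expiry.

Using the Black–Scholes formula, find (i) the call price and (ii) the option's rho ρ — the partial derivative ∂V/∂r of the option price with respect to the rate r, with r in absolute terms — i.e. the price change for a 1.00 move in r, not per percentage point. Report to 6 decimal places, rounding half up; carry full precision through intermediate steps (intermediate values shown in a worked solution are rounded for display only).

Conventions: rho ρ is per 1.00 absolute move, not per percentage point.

σ√T = 0.369·√1.0897 = 0.385194
d₁ = (ln(S/K) + (r+σ²/2)T) / (σ√T) = (ln(194.7/198.15) + (0.018+0.369²/2)·1.0897) / 0.385194 = (-0.017564 + 0.093802) / 0.385194 = 0.197920
d₂ = d₁ − σ√T = 0.197920 − 0.385194 = -0.187275
e^{−rT} = 0.980577
N(d₁) = 0.578446,  N(d₂) = 0.425723
Call price V = S·N(d₁) − K·e^{−rT}·N(d₂) = 112.623442 − 82.718437 = 29.905005
ρ = K·T·e^{−rT}·N(d₂) = 90.138280

price = 29.905005
ρ = 90.138280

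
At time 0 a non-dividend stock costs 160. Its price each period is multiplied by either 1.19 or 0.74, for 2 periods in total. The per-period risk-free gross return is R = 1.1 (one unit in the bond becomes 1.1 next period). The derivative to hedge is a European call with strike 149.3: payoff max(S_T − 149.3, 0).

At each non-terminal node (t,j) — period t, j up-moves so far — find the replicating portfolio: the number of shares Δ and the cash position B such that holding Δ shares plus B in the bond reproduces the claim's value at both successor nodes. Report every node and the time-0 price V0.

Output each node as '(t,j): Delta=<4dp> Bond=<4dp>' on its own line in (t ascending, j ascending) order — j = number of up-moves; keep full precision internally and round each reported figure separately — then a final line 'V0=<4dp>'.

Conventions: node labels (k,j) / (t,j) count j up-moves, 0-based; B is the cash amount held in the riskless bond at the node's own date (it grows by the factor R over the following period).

No-arbitrage ⇒ martingale measure with p* = (R−d)/(u−d) = 0.8000.
At maturity the claim pays: V(2,0)=0.0000, V(2,1)=0.0000, V(2,2)=77.2760
  t=1,j=0: stock 118.4000 → up 140.8960 (V=0.0000), down 87.6160 (V=0.0000). Price 0.0000; hedge Δ=0.0000, bond B=0.0000.
  t=1,j=1: stock 190.4000 → up 226.5760 (V=77.2760), down 140.8960 (V=0.0000). Price 56.2007; hedge Δ=0.9019, bond B=-115.5237.
  t=0,j=0: stock 160.0000 → up 190.4000 (V=56.2007), down 118.4000 (V=0.0000). Price 40.8733; hedge Δ=0.7806, bond B=-84.0172.
As a check, the time-0 holding Δ(0,0)·S0 + B(0,0) comes to 40.8733 — exactly V0.

(0,0): Delta=0.7806 Bond=-84.0172
(1,0): Delta=0.0000 Bond=0.0000
(1,1): Delta=0.9019 Bond=-115.5237
V0=40.8733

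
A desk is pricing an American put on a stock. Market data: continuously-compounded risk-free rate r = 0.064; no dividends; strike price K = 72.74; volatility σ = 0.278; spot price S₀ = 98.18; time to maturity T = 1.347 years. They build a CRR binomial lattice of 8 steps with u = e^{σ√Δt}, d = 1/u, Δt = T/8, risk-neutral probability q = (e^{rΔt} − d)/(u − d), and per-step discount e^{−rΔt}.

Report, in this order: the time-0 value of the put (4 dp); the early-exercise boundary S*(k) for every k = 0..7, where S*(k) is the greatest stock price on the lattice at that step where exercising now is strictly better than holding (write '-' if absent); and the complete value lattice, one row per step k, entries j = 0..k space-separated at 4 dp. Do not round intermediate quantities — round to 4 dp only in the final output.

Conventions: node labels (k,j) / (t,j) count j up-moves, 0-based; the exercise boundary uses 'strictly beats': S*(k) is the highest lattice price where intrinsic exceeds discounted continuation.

Δt=0.16837  u=1.12083  d=0.89219  q=0.51890  discount=0.98928
step 8 (expiry): payoffs max(K−S,0) = 33.3222 23.2207 10.5304 0.0000 0.0000 0.0000 0.0000 0.0000 0.0000
step 7: (k=7,j=0): S=44.1808, K−S=28.5592, hold=27.7796 ⇒ V=28.5592 exercise | (k=7,j=1): S=55.5030, K−S=17.2370, hold=16.4574 ⇒ V=17.2370 exercise | (k=7,j=2): S=69.7267, K−S=3.0133, hold=5.0119 ⇒ V=5.0119 continue | (k=7,j=3): S=87.5955, K−S=0.0000, hold=0.0000 ⇒ V=0.0000 continue | (k=7,j=4): S=110.0435, K−S=0.0000, hold=0.0000 ⇒ V=0.0000 continue | (k=7,j=5): S=138.2443, K−S=0.0000, hold=0.0000 ⇒ V=0.0000 continue | (k=7,j=6): S=173.6720, K−S=0.0000, hold=0.0000 ⇒ V=0.0000 continue | (k=7,j=7): S=218.1788, K−S=0.0000, hold=0.0000 ⇒ V=0.0000 continue  boundary S*=55.5030
step 6: (k=6,j=0): S=49.5193, K−S=23.2207, hold=22.4410 ⇒ V=23.2207 exercise | (k=6,j=1): S=62.2096, K−S=10.5304, hold=10.7767 ⇒ V=10.7767 continue | (k=6,j=2): S=78.1520, K−S=0.0000, hold=2.3854 ⇒ V=2.3854 continue | (k=6,j=3): S=98.1800, K−S=0.0000, hold=0.0000 ⇒ V=0.0000 continue | (k=6,j=4): S=123.3405, K−S=0.0000, hold=0.0000 ⇒ V=0.0000 continue | (k=6,j=5): S=154.9489, K−S=0.0000, hold=0.0000 ⇒ V=0.0000 continue | (k=6,j=6): S=194.6575, K−S=0.0000, hold=0.0000 ⇒ V=0.0000 continue  boundary S*=49.5193
step 5: (k=5,j=0): S=55.5030, K−S=17.2370, hold=16.5838 ⇒ V=17.2370 exercise | (k=5,j=1): S=69.7267, K−S=3.0133, hold=6.3536 ⇒ V=6.3536 continue | (k=5,j=2): S=87.5955, K−S=0.0000, hold=1.1353 ⇒ V=1.1353 continue | (k=5,j=3): S=110.0435, K−S=0.0000, hold=0.0000 ⇒ V=0.0000 continue | (k=5,j=4): S=138.2443, K−S=0.0000, hold=0.0000 ⇒ V=0.0000 continue | (k=5,j=5): S=173.6720, K−S=0.0000, hold=0.0000 ⇒ V=0.0000 continue  boundary S*=55.5030
step 4: (k=4,j=0): S=62.2096, K−S=10.5304, hold=11.4654 ⇒ V=11.4654 continue | (k=4,j=1): S=78.1520, K−S=0.0000, hold=3.6068 ⇒ V=3.6068 continue | (k=4,j=2): S=98.1800, K−S=0.0000, hold=0.5403 ⇒ V=0.5403 continue | (k=4,j=3): S=123.3405, K−S=0.0000, hold=0.0000 ⇒ V=0.0000 continue | (k=4,j=4): S=154.9489, K−S=0.0000, hold=0.0000 ⇒ V=0.0000 continue  boundary S*=-
step 3: (k=3,j=0): S=69.7267, K−S=3.0133, hold=7.3084 ⇒ V=7.3084 continue | (k=3,j=1): S=87.5955, K−S=0.0000, hold=1.9940 ⇒ V=1.9940 continue | (k=3,j=2): S=110.0435, K−S=0.0000, hold=0.2572 ⇒ V=0.2572 continue | (k=3,j=3): S=138.2443, K−S=0.0000, hold=0.0000 ⇒ V=0.0000 continue  boundary S*=-
step 2: (k=2,j=0): S=78.1520, K−S=0.0000, hold=4.5020 ⇒ V=4.5020 continue | (k=2,j=1): S=98.1800, K−S=0.0000, hold=1.0811 ⇒ V=1.0811 continue | (k=2,j=2): S=123.3405, K−S=0.0000, hold=0.1224 ⇒ V=0.1224 continue  boundary S*=-
step 1: (k=1,j=0): S=87.5955, K−S=0.0000, hold=2.6977 ⇒ V=2.6977 continue | (k=1,j=1): S=110.0435, K−S=0.0000, hold=0.5774 ⇒ V=0.5774 continue  boundary S*=-
step 0: (k=0,j=0): S=98.1800, K−S=0.0000, hold=1.5803 ⇒ V=1.5803 continue  boundary S*=-

price = 1.5803
boundary = - - - - - 55.5030 49.5193 55.5030
tree:
1.5803
2.6977 0.5774
4.5020 1.0811 0.1224
7.3084 1.9940 0.2572 0.0000
11.4654 3.6068 0.5403 0.0000 0.0000
17.2370 6.3536 1.1353 0.0000 0.0000 0.0000
23.2207 10.7767 2.3854 0.0000 0.0000 0.0000 0.0000
28.5592 17.2370 5.0119 0.0000 0.0000 0.0000 0.0000 0.0000
33.3222 23.2207 10.5304 0.0000 0.0000 0.0000 0.0000 0.0000 0.0000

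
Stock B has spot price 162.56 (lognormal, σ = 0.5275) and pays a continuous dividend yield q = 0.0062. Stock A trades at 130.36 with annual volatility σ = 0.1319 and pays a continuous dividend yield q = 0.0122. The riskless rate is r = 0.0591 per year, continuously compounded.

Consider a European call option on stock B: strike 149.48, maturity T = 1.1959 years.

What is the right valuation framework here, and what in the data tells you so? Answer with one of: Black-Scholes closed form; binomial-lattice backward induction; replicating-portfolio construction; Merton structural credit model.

Key observation: with stock B following a GBM at constant σ and r, the European call struck at 149.48 prices in closed form — nothing here needs a stepwise model or a balance sheet.

framework: Black-Scholes closed form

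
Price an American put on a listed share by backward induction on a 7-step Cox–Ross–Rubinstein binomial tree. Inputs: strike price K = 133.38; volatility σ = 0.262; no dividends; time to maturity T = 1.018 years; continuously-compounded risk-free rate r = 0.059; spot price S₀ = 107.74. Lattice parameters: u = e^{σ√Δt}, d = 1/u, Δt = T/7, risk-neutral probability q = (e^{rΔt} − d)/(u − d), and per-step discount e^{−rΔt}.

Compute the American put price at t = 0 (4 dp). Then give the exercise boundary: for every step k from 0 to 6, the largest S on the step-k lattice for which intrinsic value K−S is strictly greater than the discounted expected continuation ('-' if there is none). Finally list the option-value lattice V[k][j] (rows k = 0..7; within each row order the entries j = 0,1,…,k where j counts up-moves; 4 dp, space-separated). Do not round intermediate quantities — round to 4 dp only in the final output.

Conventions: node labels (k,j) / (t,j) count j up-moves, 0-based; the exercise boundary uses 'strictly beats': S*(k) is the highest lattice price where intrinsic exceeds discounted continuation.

params: Δt=0.14543 u=1.10508 d=0.90492 q=0.51809 e^(-rΔt)=0.99146
t_7 payoffs: 79.8457 68.0043 53.5436 35.8844 14.3191 0.0000 0.0000 0.0000
t_6: node(6,0) S=59.1595 payoff=74.2205 vs cont=73.0810 → 74.2205 [stop]  node(6,1) S=72.2451 payoff=61.1349 vs cont=59.9953 → 61.1349 [stop]  node(6,2) S=88.2252 payoff=45.1548 vs cont=44.0152 → 45.1548 [stop]  node(6,3) S=107.7400 payoff=25.6400 vs cont=24.5005 → 25.6400 [stop]  node(6,4) S=131.5713 payoff=1.8087 vs cont=6.8415 → 6.8415 [wait]  node(6,5) S=160.6739 payoff=0.0000 vs cont=0.0000 → 0.0000 [wait]  node(6,6) S=196.2138 payoff=0.0000 vs cont=0.0000 → 0.0000 [wait]  ⇒ S*(6)=107.7400
t_5: node(5,0) S=65.3757 payoff=68.0043 vs cont=66.8647 → 68.0043 [stop]  node(5,1) S=79.8364 payoff=53.5436 vs cont=52.4041 → 53.5436 [stop]  node(5,2) S=97.4956 payoff=35.8844 vs cont=34.7449 → 35.8844 [stop]  node(5,3) S=119.0609 payoff=14.3191 vs cont=15.7648 → 15.7648 [wait]  node(5,4) S=145.3963 payoff=0.0000 vs cont=3.2688 → 3.2688 [wait]  node(5,5) S=177.5568 payoff=0.0000 vs cont=0.0000 → 0.0000 [wait]  ⇒ S*(5)=97.4956
t_4: node(4,0) S=72.2451 payoff=61.1349 vs cont=59.9953 → 61.1349 [stop]  node(4,1) S=88.2252 payoff=45.1548 vs cont=44.0152 → 45.1548 [stop]  node(4,2) S=107.7400 payoff=25.6400 vs cont=25.2430 → 25.6400 [stop]  node(4,3) S=131.5713 payoff=1.8087 vs cont=9.2113 → 9.2113 [wait]  node(4,4) S=160.6739 payoff=0.0000 vs cont=1.5618 → 1.5618 [wait]  ⇒ S*(4)=107.7400
t_3: node(3,0) S=79.8364 payoff=53.5436 vs cont=52.4041 → 53.5436 [stop]  node(3,1) S=97.4956 payoff=35.8844 vs cont=34.7449 → 35.8844 [stop]  node(3,2) S=119.0609 payoff=14.3191 vs cont=16.9821 → 16.9821 [wait]  node(3,3) S=145.3963 payoff=0.0000 vs cont=5.2033 → 5.2033 [wait]  ⇒ S*(3)=97.4956
t_2: node(2,0) S=88.2252 payoff=45.1548 vs cont=44.0152 → 45.1548 [stop]  node(2,1) S=107.7400 payoff=25.6400 vs cont=25.8683 → 25.8683 [wait]  node(2,2) S=131.5713 payoff=1.8087 vs cont=10.7866 → 10.7866 [wait]  ⇒ S*(2)=88.2252
t_1: node(1,0) S=97.4956 payoff=35.8844 vs cont=34.8622 → 35.8844 [stop]  node(1,1) S=119.0609 payoff=14.3191 vs cont=17.9003 → 17.9003 [wait]  ⇒ S*(1)=97.4956
t_0: node(0,0) S=107.7400 payoff=25.6400 vs cont=26.3400 → 26.3400 [wait]  ⇒ S*(0)=-

price = 26.3400
boundary = - 97.4956 88.2252 97.4956 107.7400 97.4956 107.7400
tree:
26.3400
35.8844 17.9003
45.1548 25.8683 10.7866
53.5436 35.8844 16.9821 5.2033
61.1349 45.1548 25.6400 9.2113 1.5618
68.0043 53.5436 35.8844 15.7648 3.2688 0.0000
74.2205 61.1349 45.1548 25.6400 6.8415 0.0000 0.0000
79.8457 68.0043 53.5436 35.8844 14.3191 0.0000 0.0000 0.0000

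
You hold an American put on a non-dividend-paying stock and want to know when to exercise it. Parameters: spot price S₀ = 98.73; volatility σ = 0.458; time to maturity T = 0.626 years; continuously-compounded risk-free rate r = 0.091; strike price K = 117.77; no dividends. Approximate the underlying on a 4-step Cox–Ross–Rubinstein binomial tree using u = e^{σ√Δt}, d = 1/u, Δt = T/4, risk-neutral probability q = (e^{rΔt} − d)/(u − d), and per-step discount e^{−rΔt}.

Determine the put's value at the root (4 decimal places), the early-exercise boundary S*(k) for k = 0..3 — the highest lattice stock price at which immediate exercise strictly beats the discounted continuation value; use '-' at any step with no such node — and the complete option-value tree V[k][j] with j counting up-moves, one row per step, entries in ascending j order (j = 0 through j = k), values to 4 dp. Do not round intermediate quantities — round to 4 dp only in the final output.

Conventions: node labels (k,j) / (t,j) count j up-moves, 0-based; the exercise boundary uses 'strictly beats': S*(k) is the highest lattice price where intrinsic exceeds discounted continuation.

Δt=0.15650, u=1.19864, d=0.83428, q=0.49419, disc=e^(-rΔt)=0.98586
k=4 terminal: V=max(K-S,0) → 69.9402 49.0515 19.0400 0.0000 0.0000
k=3: j=0 S=57.3305 intr=60.4395 cont=58.7741 V=60.4395[EX]; j=1 S=82.3685 intr=35.4015 cont=33.7361 V=35.4015[EX]; j=2 S=118.3414 intr=0.0000 cont=9.4944 V=9.4944[hold]; j=3 S=170.0248 intr=0.0000 cont=0.0000 V=0.0000[hold]  S*(3)=82.3685
k=2: j=0 S=68.7185 intr=49.0515 cont=47.3862 V=49.0515[EX]; j=1 S=98.7300 intr=19.0400 cont=22.2788 V=22.2788[hold]; j=2 S=141.8484 intr=0.0000 cont=4.7344 V=4.7344[hold]  S*(2)=68.7185
k=1: j=0 S=82.3685 intr=35.4015 cont=35.3141 V=35.4015[EX]; j=1 S=118.3414 intr=0.0000 cont=13.4160 V=13.4160[hold]  S*(1)=82.3685
k=0: j=0 S=98.7300 intr=19.0400 cont=24.1894 V=24.1894[hold]  S*(0)=-

price = 24.1894
boundary = - 82.3685 68.7185 82.3685
tree:
24.1894
35.4015 13.4160
49.0515 22.2788 4.7344
60.4395 35.4015 9.4944 0.0000
69.9402 49.0515 19.0400 0.0000 0.0000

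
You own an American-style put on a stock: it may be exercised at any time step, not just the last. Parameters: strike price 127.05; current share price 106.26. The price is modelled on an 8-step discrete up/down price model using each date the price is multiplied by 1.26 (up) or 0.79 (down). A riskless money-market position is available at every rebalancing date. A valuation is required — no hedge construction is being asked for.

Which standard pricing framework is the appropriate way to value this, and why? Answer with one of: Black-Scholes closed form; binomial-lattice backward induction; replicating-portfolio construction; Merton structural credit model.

Key observation: the defining feature is the embedded early-exercise option across 8 discrete dates on the spot-106.26 tree; pricing the strike-127.05 put means working backward with an exercise test at every node.

framework: binomial-lattice backward induction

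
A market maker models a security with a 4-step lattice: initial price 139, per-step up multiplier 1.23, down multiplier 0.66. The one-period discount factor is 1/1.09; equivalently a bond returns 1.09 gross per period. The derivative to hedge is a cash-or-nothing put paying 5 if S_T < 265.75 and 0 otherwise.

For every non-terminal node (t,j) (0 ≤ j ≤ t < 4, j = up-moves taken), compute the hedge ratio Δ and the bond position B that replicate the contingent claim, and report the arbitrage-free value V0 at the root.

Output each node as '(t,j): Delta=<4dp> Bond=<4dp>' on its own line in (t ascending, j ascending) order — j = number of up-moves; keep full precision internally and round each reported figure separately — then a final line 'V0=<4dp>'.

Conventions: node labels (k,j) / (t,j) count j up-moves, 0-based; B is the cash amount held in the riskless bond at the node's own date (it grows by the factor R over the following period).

(0,0): Delta=-0.0209 Bond=5.3029
(1,0): Delta=0.0000 Bond=3.8609
(1,1): Delta=-0.0246 Bond=6.4051
(2,0): Delta=0.0000 Bond=4.2084
(2,1): Delta=0.0000 Bond=4.2084
(2,2): Delta=-0.0289 Bond=7.8844
(3,0): Delta=0.0000 Bond=4.5872
(3,1): Delta=0.0000 Bond=4.5872
(3,2): Delta=0.0000 Bond=4.5872
(3,3): Delta=-0.0339 Bond=9.8986
V0=2.3949

Since d<R<u, set p* = (R−d)/(u−d) = 0.7544; price each node as the discounted p*-expectation of its children.
At maturity the claim pays: V(4,0)=5.0000, V(4,1)=5.0000, V(4,2)=5.0000, V(4,3)=5.0000, V(4,4)=0.0000
(3,0): S=39.9619. Δ = (V_up−V_dn)/(S_up−S_dn) = (5.0000−5.0000)/(49.1532−26.3749) = 0.0000. V = [p*·5.0000 + (1−p*)·5.0000]/1.09 = 4.5872. B = V − Δ·S = 4.5872.
(3,1): S=74.4745. Δ = (V_up−V_dn)/(S_up−S_dn) = (5.0000−5.0000)/(91.6037−49.1532) = 0.0000. V = [p*·5.0000 + (1−p*)·5.0000]/1.09 = 4.5872. B = V − Δ·S = 4.5872.
(3,2): S=138.7934. Δ = (V_up−V_dn)/(S_up−S_dn) = (5.0000−5.0000)/(170.7159−91.6037) = 0.0000. V = [p*·5.0000 + (1−p*)·5.0000]/1.09 = 4.5872. B = V − Δ·S = 4.5872.
(3,3): S=258.6605. Δ = (V_up−V_dn)/(S_up−S_dn) = (0.0000−5.0000)/(318.1524−170.7159) = -0.0339. V = [p*·0.0000 + (1−p*)·5.0000]/1.09 = 1.1267. B = V − Δ·S = 9.8986.
(2,0): S=60.5484. Δ = (V_up−V_dn)/(S_up−S_dn) = (4.5872−4.5872)/(74.4745−39.9619) = 0.0000. V = [p*·4.5872 + (1−p*)·4.5872]/1.09 = 4.2084. B = V − Δ·S = 4.2084.
(2,1): S=112.8402. Δ = (V_up−V_dn)/(S_up−S_dn) = (4.5872−4.5872)/(138.7934−74.4745) = 0.0000. V = [p*·4.5872 + (1−p*)·4.5872]/1.09 = 4.2084. B = V − Δ·S = 4.2084.
(2,2): S=210.2931. Δ = (V_up−V_dn)/(S_up−S_dn) = (1.1267−4.5872)/(258.6605−138.7934) = -0.0289. V = [p*·1.1267 + (1−p*)·4.5872]/1.09 = 1.8134. B = V − Δ·S = 7.8844.
(1,0): S=91.7400. Δ = (V_up−V_dn)/(S_up−S_dn) = (4.2084−4.2084)/(112.8402−60.5484) = 0.0000. V = [p*·4.2084 + (1−p*)·4.2084]/1.09 = 3.8609. B = V − Δ·S = 3.8609.
(1,1): S=170.9700. Δ = (V_up−V_dn)/(S_up−S_dn) = (1.8134−4.2084)/(210.2931−112.8402) = -0.0246. V = [p*·1.8134 + (1−p*)·4.2084]/1.09 = 2.2033. B = V − Δ·S = 6.4051.
(0,0): S=139.0000. Δ = (V_up−V_dn)/(S_up−S_dn) = (2.2033−3.8609)/(170.9700−91.7400) = -0.0209. V = [p*·2.2033 + (1−p*)·3.8609]/1.09 = 2.3949. B = V − Δ·S = 5.3029.
Verification: the root portfolio costs Δ(0,0)·S0 + B(0,0) = 2.3949, matching V0.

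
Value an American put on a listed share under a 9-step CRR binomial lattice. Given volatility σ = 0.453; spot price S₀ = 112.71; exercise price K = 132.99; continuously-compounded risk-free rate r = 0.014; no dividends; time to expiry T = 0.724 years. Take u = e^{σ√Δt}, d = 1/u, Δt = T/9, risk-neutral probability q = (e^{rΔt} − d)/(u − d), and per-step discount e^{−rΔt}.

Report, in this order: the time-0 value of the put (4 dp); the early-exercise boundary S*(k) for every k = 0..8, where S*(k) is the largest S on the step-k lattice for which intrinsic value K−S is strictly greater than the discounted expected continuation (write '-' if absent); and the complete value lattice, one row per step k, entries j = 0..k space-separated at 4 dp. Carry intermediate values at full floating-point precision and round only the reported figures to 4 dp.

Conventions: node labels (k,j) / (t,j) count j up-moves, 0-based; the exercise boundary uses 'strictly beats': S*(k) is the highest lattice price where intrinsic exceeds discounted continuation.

price = 29.8333
boundary = - - - - 67.4162 76.6591 87.1693 99.1204 112.7100
tree:
29.8333
38.0028 20.7765
47.0229 28.0152 12.7381
56.4114 36.6453 18.4395 6.3983
65.5738 46.3087 25.9356 10.1080 2.2688
73.7023 56.3309 35.2213 15.6225 3.9707 0.3726
80.8507 65.5738 45.8207 23.4624 6.9002 0.7070 0.0000
87.1372 73.7023 56.3309 33.8696 11.8902 1.3412 0.0000 0.0000
92.6658 80.8507 65.5738 45.8207 20.2800 2.5445 0.0000 0.0000 0.0000
97.5277 87.1372 73.7023 56.3309 33.8696 4.8272 0.0000 0.0000 0.0000 0.0000

Δt=0.08044, u=1.13710, d=0.87943, q=0.47230, disc=e^(-rΔt)=0.99887
k=9 terminal: V=max(K-S,0) → 97.5277 87.1372 73.7023 56.3309 33.8696 4.8272 0.0000 0.0000 0.0000 0.0000
k=8: j=0 S=40.3242 intr=92.6658 cont=92.5161 V=92.6658[EX]; j=1 S=52.1393 intr=80.8507 cont=80.7010 V=80.8507[EX]; j=2 S=67.4162 intr=65.5738 cont=65.4241 V=65.5738[EX]; j=3 S=87.1693 intr=45.8207 cont=45.6710 V=45.8207[EX]; j=4 S=112.7100 intr=20.2800 cont=20.1303 V=20.2800[EX]; j=5 S=145.7342 intr=0.0000 cont=2.5445 V=2.5445[hold]; j=6 S=188.4346 intr=0.0000 cont=0.0000 V=0.0000[hold]; j=7 S=243.6462 intr=0.0000 cont=0.0000 V=0.0000[hold]; j=8 S=315.0349 intr=0.0000 cont=0.0000 V=0.0000[hold]  S*(8)=112.7100
k=7: j=0 S=45.8528 intr=87.1372 cont=86.9875 V=87.1372[EX]; j=1 S=59.2877 intr=73.7023 cont=73.5526 V=73.7023[EX]; j=2 S=76.6591 intr=56.3309 cont=56.1812 V=56.3309[EX]; j=3 S=99.1204 intr=33.8696 cont=33.7199 V=33.8696[EX]; j=4 S=128.1628 intr=4.8272 cont=11.8902 V=11.8902[hold]; j=5 S=165.7147 intr=0.0000 cont=1.3412 V=1.3412[hold]; j=6 S=214.2694 intr=0.0000 cont=0.0000 V=0.0000[hold]; j=7 S=277.0506 intr=0.0000 cont=0.0000 V=0.0000[hold]  S*(7)=99.1204
k=6: j=0 S=52.1393 intr=80.8507 cont=80.7010 V=80.8507[EX]; j=1 S=67.4162 intr=65.5738 cont=65.4241 V=65.5738[EX]; j=2 S=87.1693 intr=45.8207 cont=45.6710 V=45.8207[EX]; j=3 S=112.7100 intr=20.2800 cont=23.4624 V=23.4624[hold]; j=4 S=145.7342 intr=0.0000 cont=6.9002 V=6.9002[hold]; j=5 S=188.4346 intr=0.0000 cont=0.7070 V=0.7070[hold]; j=6 S=243.6462 intr=0.0000 cont=0.0000 V=0.0000[hold]  S*(6)=87.1693
k=5: j=0 S=59.2877 intr=73.7023 cont=73.5526 V=73.7023[EX]; j=1 S=76.6591 intr=56.3309 cont=56.1812 V=56.3309[EX]; j=2 S=99.1204 intr=33.8696 cont=35.2213 V=35.2213[hold]; j=3 S=128.1628 intr=4.8272 cont=15.6225 V=15.6225[hold]; j=4 S=165.7147 intr=0.0000 cont=3.9707 V=3.9707[hold]; j=5 S=214.2694 intr=0.0000 cont=0.3726 V=0.3726[hold]  S*(5)=76.6591
k=4: j=0 S=67.4162 intr=65.5738 cont=65.4241 V=65.5738[EX]; j=1 S=87.1693 intr=45.8207 cont=46.3087 V=46.3087[hold]; j=2 S=112.7100 intr=20.2800 cont=25.9356 V=25.9356[hold]; j=3 S=145.7342 intr=0.0000 cont=10.1080 V=10.1080[hold]; j=4 S=188.4346 intr=0.0000 cont=2.2688 V=2.2688[hold]  S*(4)=67.4162
k=3: j=0 S=76.6591 intr=56.3309 cont=56.4114 V=56.4114[hold]; j=1 S=99.1204 intr=33.8696 cont=36.6453 V=36.6453[hold]; j=2 S=128.1628 intr=4.8272 cont=18.4395 V=18.4395[hold]; j=3 S=165.7147 intr=0.0000 cont=6.3983 V=6.3983[hold]  S*(3)=-
k=2: j=0 S=87.1693 intr=45.8207 cont=47.0229 V=47.0229[hold]; j=1 S=112.7100 intr=20.2800 cont=28.0152 V=28.0152[hold]; j=2 S=145.7342 intr=0.0000 cont=12.7381 V=12.7381[hold]  S*(2)=-
k=1: j=0 S=99.1204 intr=33.8696 cont=38.0028 V=38.0028[hold]; j=1 S=128.1628 intr=4.8272 cont=20.7765 V=20.7765[hold]  S*(1)=-
k=0: j=0 S=112.7100 intr=20.2800 cont=29.8333 V=29.8333[hold]  S*(0)=-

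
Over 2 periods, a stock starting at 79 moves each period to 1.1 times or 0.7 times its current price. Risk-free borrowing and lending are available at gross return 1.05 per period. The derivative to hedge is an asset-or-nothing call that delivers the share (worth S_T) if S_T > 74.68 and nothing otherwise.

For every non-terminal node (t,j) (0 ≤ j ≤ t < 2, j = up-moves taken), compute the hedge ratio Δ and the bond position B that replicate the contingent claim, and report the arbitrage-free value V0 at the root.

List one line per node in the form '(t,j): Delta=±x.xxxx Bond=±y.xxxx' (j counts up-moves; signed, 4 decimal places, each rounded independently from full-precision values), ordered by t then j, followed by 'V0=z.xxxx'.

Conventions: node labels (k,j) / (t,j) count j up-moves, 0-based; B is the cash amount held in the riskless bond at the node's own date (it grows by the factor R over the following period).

(0,0): Delta=2.5208 Bond=-132.7639
(1,0): Delta=0.0000 Bond=0.0000
(1,1): Delta=2.7500 Bond=-159.3167
V0=66.3819

Under the risk-neutral measure, an up-move has probability p* = (R−d)/(u−d) = 0.8750 and values discount at R = 1.05.
Payoffs at expiry: V(2,0)=0.0000, V(2,1)=0.0000, V(2,2)=95.5900
(1,0): S=55.3000. Δ = (V_up−V_dn)/(S_up−S_dn) = (0.0000−0.0000)/(60.8300−38.7100) = 0.0000. V = [p*·0.0000 + (1−p*)·0.0000]/1.05 = 0.0000. B = V − Δ·S = 0.0000.
(1,1): S=86.9000. Δ = (V_up−V_dn)/(S_up−S_dn) = (95.5900−0.0000)/(95.5900−60.8300) = 2.7500. V = [p*·95.5900 + (1−p*)·0.0000]/1.05 = 79.6583. B = V − Δ·S = -159.3167.
(0,0): S=79.0000. Δ = (V_up−V_dn)/(S_up−S_dn) = (79.6583−0.0000)/(86.9000−55.3000) = 2.5208. V = [p*·79.6583 + (1−p*)·0.0000]/1.05 = 66.3819. B = V − Δ·S = -132.7639.
Check: Δ(0,0)·S0 + B(0,0) = 66.3819 = V0.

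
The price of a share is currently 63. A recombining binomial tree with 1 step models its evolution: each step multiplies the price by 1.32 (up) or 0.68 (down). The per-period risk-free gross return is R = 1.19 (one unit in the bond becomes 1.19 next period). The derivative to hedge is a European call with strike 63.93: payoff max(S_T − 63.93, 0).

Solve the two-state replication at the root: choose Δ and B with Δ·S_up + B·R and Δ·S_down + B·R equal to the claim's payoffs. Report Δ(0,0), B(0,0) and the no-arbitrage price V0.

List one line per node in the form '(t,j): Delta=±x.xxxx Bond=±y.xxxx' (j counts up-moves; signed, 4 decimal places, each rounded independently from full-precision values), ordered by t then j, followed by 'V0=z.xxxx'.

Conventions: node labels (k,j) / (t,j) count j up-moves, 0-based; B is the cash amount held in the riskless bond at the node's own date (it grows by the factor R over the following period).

Risk-neutral probability p* = (R−d)/(u−d) = (1.19−0.68)/(1.32−0.68) = 0.7969.
At maturity the claim pays: V(1,0)=0.0000, V(1,1)=19.2300
  t=0,j=0: stock 63.0000 → up 83.1600 (V=19.2300), down 42.8400 (V=0.0000). Price 12.8772; hedge Δ=0.4769, bond B=-17.1696.
As a check, the time-0 holding Δ(0,0)·S0 + B(0,0) comes to 12.8772 — exactly V0.

(0,0): Delta=0.4769 Bond=-17.1696
V0=12.8772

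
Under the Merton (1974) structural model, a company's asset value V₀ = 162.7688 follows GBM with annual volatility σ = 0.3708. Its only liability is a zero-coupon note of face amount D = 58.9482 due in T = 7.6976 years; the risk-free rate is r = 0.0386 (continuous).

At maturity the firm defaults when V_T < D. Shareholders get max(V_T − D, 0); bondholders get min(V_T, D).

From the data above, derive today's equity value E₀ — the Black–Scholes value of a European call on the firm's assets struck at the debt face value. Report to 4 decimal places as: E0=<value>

E0=122.7730

Work the structural quantities from V₀ = 162.7688 against face 58.9482:
d₁ = [ln(V₀/D) + (r + σ²/2)T] / (σ√T)
   = [ln(162.7688/58.9482) + (0.0386 + 0.5·0.3708²)·7.6976] / (0.3708·√7.6976)
   = [1.015672 + 0.826309] / 1.028768 = 1.790473
d₂ = d₁ − σ√T = 1.790473 − 1.028768 = 0.761705
N(d₁) = 0.963311,  N(d₂) = 0.776882,  e^(−rT) = 0.742949
E₀ = V₀·N(d₁) − D·e^(−rT)·N(d₂)
   = 162.7688·0.963311 − 58.9482·0.742949·0.776882 = 122.773026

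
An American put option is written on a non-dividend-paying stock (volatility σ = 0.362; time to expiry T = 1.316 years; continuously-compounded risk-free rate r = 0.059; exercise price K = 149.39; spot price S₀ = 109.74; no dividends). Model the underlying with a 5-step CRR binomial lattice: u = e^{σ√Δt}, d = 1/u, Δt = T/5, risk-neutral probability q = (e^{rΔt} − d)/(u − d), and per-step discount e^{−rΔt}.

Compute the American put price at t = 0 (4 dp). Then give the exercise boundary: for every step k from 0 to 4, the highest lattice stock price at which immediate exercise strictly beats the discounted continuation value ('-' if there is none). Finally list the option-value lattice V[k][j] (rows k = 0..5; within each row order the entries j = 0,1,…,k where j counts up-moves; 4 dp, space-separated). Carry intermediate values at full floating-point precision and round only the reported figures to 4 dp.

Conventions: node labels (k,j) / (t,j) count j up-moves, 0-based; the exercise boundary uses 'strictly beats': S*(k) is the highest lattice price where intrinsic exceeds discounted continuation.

price = 42.0796
boundary = - 91.1400 75.6926 91.1400 109.7400
tree:
42.0796
58.2500 26.9506
73.6974 40.5777 13.9325
86.5267 58.2500 23.8727 4.2556
97.1815 73.6974 39.6500 8.5689 0.0000
106.0304 86.5267 58.2500 17.2541 0.0000 0.0000

Δt=0.26320, u=1.20408, d=0.83051, q=0.49560, disc=e^(-rΔt)=0.98459
k=5 terminal: V=max(K-S,0) → 106.0304 86.5267 58.2500 17.2541 0.0000 0.0000
k=4: j=0 S=52.2085 intr=97.1815 cont=94.8795 V=97.1815[EX]; j=1 S=75.6926 intr=73.6974 cont=71.3955 V=73.6974[EX]; j=2 S=109.7400 intr=39.6500 cont=37.3481 V=39.6500[EX]; j=3 S=159.1024 intr=0.0000 cont=8.5689 V=8.5689[hold]; j=4 S=230.6685 intr=0.0000 cont=0.0000 V=0.0000[hold]  S*(4)=109.7400
k=3: j=0 S=62.8633 intr=86.5267 cont=84.2247 V=86.5267[EX]; j=1 S=91.1400 intr=58.2500 cont=55.9481 V=58.2500[EX]; j=2 S=132.1359 intr=17.2541 cont=23.8727 V=23.8727[hold]; j=3 S=191.5722 intr=0.0000 cont=4.2556 V=4.2556[hold]  S*(3)=91.1400
k=2: j=0 S=75.6926 intr=73.6974 cont=71.3955 V=73.6974[EX]; j=1 S=109.7400 intr=39.6500 cont=40.5777 V=40.5777[hold]; j=2 S=159.1024 intr=0.0000 cont=13.9325 V=13.9325[hold]  S*(2)=75.6926
k=1: j=0 S=91.1400 intr=58.2500 cont=56.4007 V=58.2500[EX]; j=1 S=132.1359 intr=17.2541 cont=26.9506 V=26.9506[hold]  S*(1)=91.1400
k=0: j=0 S=109.7400 intr=39.6500 cont=42.0796 V=42.0796[hold]  S*(0)=-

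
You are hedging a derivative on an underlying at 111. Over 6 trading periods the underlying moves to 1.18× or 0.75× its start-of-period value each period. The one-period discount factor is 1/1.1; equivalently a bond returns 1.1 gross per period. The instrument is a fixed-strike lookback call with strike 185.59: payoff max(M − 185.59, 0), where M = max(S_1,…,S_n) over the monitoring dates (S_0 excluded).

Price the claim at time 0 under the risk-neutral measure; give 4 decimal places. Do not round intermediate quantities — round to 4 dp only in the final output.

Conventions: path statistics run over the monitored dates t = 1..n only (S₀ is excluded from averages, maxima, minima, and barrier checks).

Set p* = 0.8140 (from d < R < u); the path-dependent value is the discounted p*-expectation over all price paths.
Enumerate all 2^6 = 64 price paths (U = up ×1.18, D = down ×0.75); each path with k up-moves has probability p*^k·(1−p*)^(6−k).
DDDDDD: M=83.2500, payoff=0.0000, prob=0.000041
UDDDDD: M=130.9800, payoff=0.0000, prob=0.000181
DUDDDD: M=98.2350, payoff=0.0000, prob=0.000181
UUDDDD: M=154.5564, payoff=0.0000, prob=0.000794
DDUDDD: M=83.2500, payoff=0.0000, prob=0.000181
UDUDDD: M=130.9800, payoff=0.0000, prob=0.000794
DUUDDD: M=115.9173, payoff=0.0000, prob=0.000794
UUUDDD: M=182.3766, payoff=0.0000, prob=0.003473
DDDUDD: M=83.2500, payoff=0.0000, prob=0.000181
UDDUDD: M=130.9800, payoff=0.0000, prob=0.000794
DUDUDD: M=98.2350, payoff=0.0000, prob=0.000794
UUDUDD: M=154.5564, payoff=0.0000, prob=0.003473
DDUUDD: M=86.9380, payoff=0.0000, prob=0.000794
UDUUDD: M=136.7824, payoff=0.0000, prob=0.003473
DUUUDD: M=136.7824, payoff=0.0000, prob=0.003473
UUUUDD: M=215.2043, payoff=29.6143, prob=0.015193
DDDDUD: M=83.2500, payoff=0.0000, prob=0.000181
UDDDUD: M=130.9800, payoff=0.0000, prob=0.000794
DUDDUD: M=98.2350, payoff=0.0000, prob=0.000794
UUDDUD: M=154.5564, payoff=0.0000, prob=0.003473
DDUDUD: M=83.2500, payoff=0.0000, prob=0.000794
UDUDUD: M=130.9800, payoff=0.0000, prob=0.003473
DUUDUD: M=115.9173, payoff=0.0000, prob=0.003473
UUUDUD: M=182.3766, payoff=0.0000, prob=0.015193
DDDUUD: M=83.2500, payoff=0.0000, prob=0.000794
UDDUUD: M=130.9800, payoff=0.0000, prob=0.003473
DUDUUD: M=102.5868, payoff=0.0000, prob=0.003473
UUDUUD: M=161.4032, payoff=0.0000, prob=0.015193
DDUUUD: M=102.5868, payoff=0.0000, prob=0.003473
UDUUUD: M=161.4032, payoff=0.0000, prob=0.015193
DUUUUD: M=161.4032, payoff=0.0000, prob=0.015193
UUUUUD: M=253.9411, payoff=68.3511, prob=0.066469
DDDDDU: M=83.2500, payoff=0.0000, prob=0.000181
UDDDDU: M=130.9800, payoff=0.0000, prob=0.000794
DUDDDU: M=98.2350, payoff=0.0000, prob=0.000794
UUDDDU: M=154.5564, payoff=0.0000, prob=0.003473
DDUDDU: M=83.2500, payoff=0.0000, prob=0.000794
UDUDDU: M=130.9800, payoff=0.0000, prob=0.003473
DUUDDU: M=115.9173, payoff=0.0000, prob=0.003473
UUUDDU: M=182.3766, payoff=0.0000, prob=0.015193
DDDUDU: M=83.2500, payoff=0.0000, prob=0.000794
UDDUDU: M=130.9800, payoff=0.0000, prob=0.003473
DUDUDU: M=98.2350, payoff=0.0000, prob=0.003473
UUDUDU: M=154.5564, payoff=0.0000, prob=0.015193
DDUUDU: M=86.9380, payoff=0.0000, prob=0.003473
UDUUDU: M=136.7824, payoff=0.0000, prob=0.015193
DUUUDU: M=136.7824, payoff=0.0000, prob=0.015193
UUUUDU: M=215.2043, payoff=29.6143, prob=0.066469
DDDDUU: M=83.2500, payoff=0.0000, prob=0.000794
UDDDUU: M=130.9800, payoff=0.0000, prob=0.003473
DUDDUU: M=98.2350, payoff=0.0000, prob=0.003473
UUDDUU: M=154.5564, payoff=0.0000, prob=0.015193
DDUDUU: M=83.2500, payoff=0.0000, prob=0.003473
UDUDUU: M=130.9800, payoff=0.0000, prob=0.015193
DUUDUU: M=121.0524, payoff=0.0000, prob=0.015193
UUUDUU: M=190.4558, payoff=4.8658, prob=0.066469
DDDUUU: M=83.2500, payoff=0.0000, prob=0.003473
UDDUUU: M=130.9800, payoff=0.0000, prob=0.015193
DUDUUU: M=121.0524, payoff=0.0000, prob=0.015193
UUDUUU: M=190.4558, payoff=4.8658, prob=0.066469
DDUUUU: M=121.0524, payoff=0.0000, prob=0.015193
UDUUUU: M=190.4558, payoff=4.8658, prob=0.066469
DUUUUU: M=190.4558, payoff=4.8658, prob=0.066469
UUUUUU: M=299.6505, payoff=114.0605, prob=0.290802
Price = Σ prob·payoff / R^6 = 41.424343 / 1.771561 = 23.3830

price = 23.3830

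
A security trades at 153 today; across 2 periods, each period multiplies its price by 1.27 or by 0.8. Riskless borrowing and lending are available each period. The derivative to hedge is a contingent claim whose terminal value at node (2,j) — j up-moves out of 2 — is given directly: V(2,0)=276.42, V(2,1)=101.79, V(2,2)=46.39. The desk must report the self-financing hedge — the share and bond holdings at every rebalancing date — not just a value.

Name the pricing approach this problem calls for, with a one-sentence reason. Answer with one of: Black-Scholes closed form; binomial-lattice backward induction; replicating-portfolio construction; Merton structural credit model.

Key observation: the deliverable is the dynamic trading strategy on the 2-step tree (spot 153, moves 1.27 and 0.8), so the valuation must go through the node-by-node replicating-portfolio solve.

framework: replicating-portfolio construction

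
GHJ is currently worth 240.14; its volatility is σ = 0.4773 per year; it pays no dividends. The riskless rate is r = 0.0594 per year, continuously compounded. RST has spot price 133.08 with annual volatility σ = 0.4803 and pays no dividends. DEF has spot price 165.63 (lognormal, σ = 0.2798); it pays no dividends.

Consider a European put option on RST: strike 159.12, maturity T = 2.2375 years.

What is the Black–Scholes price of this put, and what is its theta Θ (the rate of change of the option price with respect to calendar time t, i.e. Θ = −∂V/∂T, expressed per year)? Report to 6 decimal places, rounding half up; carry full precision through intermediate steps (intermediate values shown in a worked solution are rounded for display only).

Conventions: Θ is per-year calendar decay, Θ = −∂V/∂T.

price = 41.406203
Θ = -2.665969

σ√T = 0.4803·√2.2375 = 0.718446
d₁ = (ln(S/K) + (r+σ²/2)T) / (σ√T) = (ln(133.08/159.12) + (0.0594+0.4803²/2)·2.2375) / 0.718446 = (-0.178708 + 0.390990) / 0.718446 = 0.295473
d₂ = d₁ − σ√T = 0.295473 − 0.718446 = -0.422973
e^{−rT} = 0.875546
N(−d₁) = 0.383816,  N(−d₂) = 0.663842
Put price V = K·e^{−rT}·N(−d₂) − S·N(−d₁) = 92.484458 − 51.078255 = 41.406203
φ(d₁) = (1/√(2π))·e^{−d₁²/2} = 0.381902
Θ = −S·φ(d₁)·σ/(2√T) + r·K·e^{−rT}·N(−d₂) = −8.159546 + 5.493577 = -2.665969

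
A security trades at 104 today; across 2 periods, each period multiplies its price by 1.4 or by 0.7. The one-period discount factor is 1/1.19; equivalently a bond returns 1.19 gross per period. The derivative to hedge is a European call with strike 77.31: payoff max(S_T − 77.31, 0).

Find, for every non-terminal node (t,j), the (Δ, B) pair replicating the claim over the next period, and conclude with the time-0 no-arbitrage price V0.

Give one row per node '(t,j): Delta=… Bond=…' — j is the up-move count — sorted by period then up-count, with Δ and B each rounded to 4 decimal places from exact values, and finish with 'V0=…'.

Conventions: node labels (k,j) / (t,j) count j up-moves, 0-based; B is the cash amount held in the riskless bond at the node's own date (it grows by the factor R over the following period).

(0,0): Delta=0.9088 Bond=-43.4291
(1,0): Delta=0.4829 Bond=-20.6807
(1,1): Delta=1.0000 Bond=-64.9664
V0=51.0811

No-arbitrage ⇒ martingale measure with p* = (R−d)/(u−d) = 0.7000.
At maturity the claim pays: V(2,0)=0.0000, V(2,1)=24.6100, V(2,2)=126.5300
Node (1,0) S=72.8000: V=(p*·24.6100+(1−p*)·0.0000)/1.19=14.4765; Δ=(24.6100−0.0000)/(101.9200−50.9600)=0.4829; B=V−Δ·S=-20.6807
Node (1,1) S=145.6000: V=(p*·126.5300+(1−p*)·24.6100)/1.19=80.6336; Δ=(126.5300−24.6100)/(203.8400−101.9200)=1.0000; B=V−Δ·S=-64.9664
Node (0,0) S=104.0000: V=(p*·80.6336+(1−p*)·14.4765)/1.19=51.0811; Δ=(80.6336−14.4765)/(145.6000−72.8000)=0.9088; B=V−Δ·S=-43.4291
Sanity check at the root: Δ(0,0)·S0 + B(0,0) reproduces V0 = 51.0811.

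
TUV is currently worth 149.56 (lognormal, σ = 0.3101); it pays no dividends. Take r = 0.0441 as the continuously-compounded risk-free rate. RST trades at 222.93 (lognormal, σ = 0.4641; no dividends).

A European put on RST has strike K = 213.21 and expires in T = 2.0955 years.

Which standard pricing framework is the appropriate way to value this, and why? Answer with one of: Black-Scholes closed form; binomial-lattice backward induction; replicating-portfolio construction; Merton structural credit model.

Key observation: a European claim on RST (strike 213.21) — a lognormal (GBM) underlying with constant rate and volatility — has an exact closed-form value; no lattice or capital structure is involved.

framework: Black-Scholes closed form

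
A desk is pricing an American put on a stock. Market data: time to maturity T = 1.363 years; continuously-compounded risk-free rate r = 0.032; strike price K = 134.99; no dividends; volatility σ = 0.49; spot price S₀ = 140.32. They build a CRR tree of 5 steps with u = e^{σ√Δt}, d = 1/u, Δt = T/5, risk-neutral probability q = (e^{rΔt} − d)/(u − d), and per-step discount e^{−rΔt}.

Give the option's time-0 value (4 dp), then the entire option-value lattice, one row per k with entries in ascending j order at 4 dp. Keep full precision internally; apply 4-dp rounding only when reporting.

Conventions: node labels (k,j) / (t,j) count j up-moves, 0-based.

price = 27.1135
tree:
27.1135
38.6307 13.7487
53.1292 21.8932 4.1928
69.8576 33.9830 7.7369 0.0000
84.5599 50.8690 14.2767 0.0000 0.0000
95.9435 69.8576 26.3444 0.0000 0.0000 0.0000

Δt=0.27260, u=1.29154, d=0.77427, q=0.45333, disc=e^(-rΔt)=0.99131
k=5 terminal: V=max(K-S,0) → 95.9435 69.8576 26.3444 0.0000 0.0000 0.0000
k=4: j=0 S=50.4301 intr=84.5599 cont=83.3875 V=84.5599[EX]; j=1 S=84.1210 intr=50.8690 cont=49.6965 V=50.8690[EX]; j=2 S=140.3200 intr=0.0000 cont=14.2767 V=14.2767[hold]; j=3 S=234.0640 intr=0.0000 cont=0.0000 V=0.0000[hold]; j=4 S=390.4357 intr=0.0000 cont=0.0000 V=0.0000[hold]
k=3: j=0 S=65.1324 intr=69.8576 cont=68.6852 V=69.8576[EX]; j=1 S=108.6456 intr=26.3444 cont=33.9830 V=33.9830[hold]; j=2 S=181.2287 intr=0.0000 cont=7.7369 V=7.7369[hold]; j=3 S=302.3027 intr=0.0000 cont=0.0000 V=0.0000[hold]
k=2: j=0 S=84.1210 intr=50.8690 cont=53.1292 V=53.1292[hold]; j=1 S=140.3200 intr=0.0000 cont=21.8932 V=21.8932[hold]; j=2 S=234.0640 intr=0.0000 cont=4.1928 V=4.1928[hold]
k=1: j=0 S=108.6456 intr=26.3444 cont=38.6307 V=38.6307[hold]; j=1 S=181.2287 intr=0.0000 cont=13.7487 V=13.7487[hold]
k=0: j=0 S=140.3200 intr=0.0000 cont=27.1135 V=27.1135[hold]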